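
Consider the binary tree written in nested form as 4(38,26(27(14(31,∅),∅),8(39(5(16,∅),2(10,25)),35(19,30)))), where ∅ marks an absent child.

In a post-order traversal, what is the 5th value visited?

16

Post-order visits the left subtree, then the right subtree, then the node.
At 4: go left to 38.
  38 is a leaf — visit 38.
At 4: go right to 26.
  At 26: go left to 27.
    At 27: go left to 14.
      At 14: go left to 31.
        31 is a leaf — visit 31.
      At 14: no right child.
      Visit 14.
    At 27: no right child.
    Visit 27.
  At 26: go right to 8.
    At 8: go left to 39.
      At 39: go left to 5.
        At 5: go left to 16.
          16 is a leaf — visit 16.
        At 5: no right child.
        Visit 5.
      At 39: go right to 2.
        At 2: go left to 10.
          10 is a leaf — visit 10.
        At 2: go right to 25.
          25 is a leaf — visit 25.
        Visit 2.
      Visit 39.
    At 8: go right to 35.
      At 35: go left to 19.
        19 is a leaf — visit 19.
      At 35: go right to 30.
        30 is a leaf — visit 30.
      Visit 35.
    Visit 8.
  Visit 26.
Visit 4.
Full post-order sequence: 38, 31, 14, 27, 16, 5, 10, 25, 2, 39, 19, 30, 35, 8, 26, 4.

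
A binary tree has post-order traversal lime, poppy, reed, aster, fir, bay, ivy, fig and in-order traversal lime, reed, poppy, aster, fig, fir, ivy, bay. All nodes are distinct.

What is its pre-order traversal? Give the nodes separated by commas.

fig, aster, reed, lime, poppy, ivy, fir, bay

The last element of post-order is the root; it splits in-order into left and right subtrees.
Root fig: left subtree has 4 nodes {lime, reed, poppy, aster}, right has 3 {fir, ivy, bay}.
  Root aster: left subtree has 3 nodes {lime, reed, poppy}, right has 0 { }.
    Root reed: left subtree has 1 node {lime}, right has 1 {poppy}.
  Root ivy: left subtree has 1 node {fir}, right has 1 {bay}.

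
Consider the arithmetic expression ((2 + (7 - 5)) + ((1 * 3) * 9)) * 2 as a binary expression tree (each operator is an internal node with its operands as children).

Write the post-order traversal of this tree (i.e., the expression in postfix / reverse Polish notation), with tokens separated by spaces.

Post-order on an expression tree gives postfix notation: for each operator, emit left operand, right operand, then the operator.

2 7 5 - + 1 3 * 9 * + 2 *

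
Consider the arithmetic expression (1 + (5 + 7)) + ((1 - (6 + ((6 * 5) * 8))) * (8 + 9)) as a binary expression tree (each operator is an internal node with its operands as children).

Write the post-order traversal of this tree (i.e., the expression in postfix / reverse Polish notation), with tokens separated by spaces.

Post-order on an expression tree gives postfix notation: for each operator, emit left operand, right operand, then the operator.

1 5 7 + + 1 6 6 5 * 8 * + - 8 9 + * +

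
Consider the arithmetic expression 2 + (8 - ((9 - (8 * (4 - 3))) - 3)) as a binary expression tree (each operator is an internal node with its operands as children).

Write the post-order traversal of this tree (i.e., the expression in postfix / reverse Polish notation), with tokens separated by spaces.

Post-order on an expression tree gives postfix notation: for each operator, emit left operand, right operand, then the operator.

2 8 9 8 4 3 - * - 3 - - +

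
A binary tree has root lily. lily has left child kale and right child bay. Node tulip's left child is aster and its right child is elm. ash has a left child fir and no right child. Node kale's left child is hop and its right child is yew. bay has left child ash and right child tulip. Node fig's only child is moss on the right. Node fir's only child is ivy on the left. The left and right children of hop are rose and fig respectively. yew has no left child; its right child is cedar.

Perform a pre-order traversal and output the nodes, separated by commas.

Pre-order visits the node, then its left subtree, then its right subtree.
Visit lily.
At lily: go left to kale.
  Visit kale.
  At kale: go left to hop.
    Visit hop.
    At hop: go left to rose.
      rose is a leaf — visit rose.
    At hop: go right to fig.
      Visit fig.
      At fig: no left child.
      At fig: go right to moss.
        moss is a leaf — visit moss.
  At kale: go right to yew.
    Visit yew.
    At yew: no left child.
    At yew: go right to cedar.
      cedar is a leaf — visit cedar.
At lily: go right to bay.
  Visit bay.
  At bay: go left to ash.
    Visit ash.
    At ash: go left to fir.
      Visit fir.
      At fir: go left to ivy.
        ivy is a leaf — visit ivy.
      At fir: no right child.
    At ash: no right child.
  At bay: go right to tulip.
    Visit tulip.
    At tulip: go left to aster.
      aster is a leaf — visit aster.
    At tulip: go right to elm.
      elm is a leaf — visit elm.

lily, kale, hop, rose, fig, moss, yew, cedar, bay, ash, fir, ivy, tulip, aster, elm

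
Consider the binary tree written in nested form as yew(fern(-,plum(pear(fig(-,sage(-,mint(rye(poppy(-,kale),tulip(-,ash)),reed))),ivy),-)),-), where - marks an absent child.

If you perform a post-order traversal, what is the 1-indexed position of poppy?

2

Post-order visits the left subtree, then the right subtree, then the node.
At yew: go left to fern.
  At fern: no left child.
  At fern: go right to plum.
    At plum: go left to pear.
      At pear: go left to fig.
        At fig: no left child.
        At fig: go right to sage.
          At sage: no left child.
          At sage: go right to mint.
            At mint: go left to rye.
              At rye: go left to poppy.
                At poppy: no left child.
                At poppy: go right to kale.
                  kale is a leaf — visit kale.
                Visit poppy.
              At rye: go right to tulip.
                At tulip: no left child.
                At tulip: go right to ash.
                  ash is a leaf — visit ash.
                Visit tulip.
              Visit rye.
            At mint: go right to reed.
              reed is a leaf — visit reed.
            Visit mint.
          Visit sage.
        Visit fig.
      At pear: go right to ivy.
        ivy is a leaf — visit ivy.
      Visit pear.
    At plum: no right child.
    Visit plum.
  Visit fern.
At yew: no right child.
Visit yew.
Full post-order sequence: kale, poppy, ash, tulip, rye, reed, mint, sage, fig, ivy, pear, plum, fern, yew.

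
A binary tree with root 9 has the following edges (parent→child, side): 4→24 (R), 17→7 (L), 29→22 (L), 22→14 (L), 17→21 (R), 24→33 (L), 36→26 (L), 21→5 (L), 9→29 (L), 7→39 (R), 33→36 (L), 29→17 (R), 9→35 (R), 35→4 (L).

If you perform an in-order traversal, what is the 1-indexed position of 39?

5

In-order visits the left subtree, then the node, then the right subtree.
At 9: go left to 29.
  At 29: go left to 22.
    At 22: go left to 14.
      14 is a leaf — visit 14.
    Visit 22.
    At 22: no right child.
  Visit 29.
  At 29: go right to 17.
    At 17: go left to 7.
      At 7: no left child.
      Visit 7.
      At 7: go right to 39.
        39 is a leaf — visit 39.
    Visit 17.
    At 17: go right to 21.
      At 21: go left to 5.
        5 is a leaf — visit 5.
      Visit 21.
      At 21: no right child.
Visit 9.
At 9: go right to 35.
  At 35: go left to 4.
    At 4: no left child.
    Visit 4.
    At 4: go right to 24.
      At 24: go left to 33.
        At 33: go left to 36.
          At 36: go left to 26.
            26 is a leaf — visit 26.
          Visit 36.
          At 36: no right child.
        Visit 33.
        At 33: no right child.
      Visit 24.
      At 24: no right child.
  Visit 35.
  At 35: no right child.
Full in-order sequence: 14, 22, 29, 7, 39, 17, 5, 21, 9, 4, 26, 36, 33, 24, 35.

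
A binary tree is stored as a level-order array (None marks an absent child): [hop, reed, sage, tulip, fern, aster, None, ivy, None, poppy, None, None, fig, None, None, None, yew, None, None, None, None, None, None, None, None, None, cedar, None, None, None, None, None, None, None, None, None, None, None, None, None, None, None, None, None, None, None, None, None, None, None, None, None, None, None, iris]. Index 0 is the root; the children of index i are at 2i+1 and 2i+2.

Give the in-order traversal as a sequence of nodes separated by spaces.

ivy yew tulip reed poppy fern hop aster fig cedar iris sage

In-order visits the left subtree, then the node, then the right subtree.
At hop: go left to reed.
  At reed: go left to tulip.
    At tulip: go left to ivy.
      At ivy: no left child.
      Visit ivy.
      At ivy: go right to yew.
        yew is a leaf — visit yew.
    Visit tulip.
    At tulip: no right child.
  Visit reed.
  At reed: go right to fern.
    At fern: go left to poppy.
      poppy is a leaf — visit poppy.
    Visit fern.
    At fern: no right child.
Visit hop.
At hop: go right to sage.
  At sage: go left to aster.
    At aster: no left child.
    Visit aster.
    At aster: go right to fig.
      At fig: no left child.
      Visit fig.
      At fig: go right to cedar.
        At cedar: no left child.
        Visit cedar.
        At cedar: go right to iris.
          iris is a leaf — visit iris.
  Visit sage.
  At sage: no right child.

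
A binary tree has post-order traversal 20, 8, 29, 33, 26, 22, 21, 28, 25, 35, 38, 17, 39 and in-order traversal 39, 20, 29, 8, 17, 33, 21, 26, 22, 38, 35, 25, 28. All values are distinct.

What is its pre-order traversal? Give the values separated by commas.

39, 17, 29, 20, 8, 38, 21, 33, 22, 26, 35, 25, 28

The last element of post-order is the root; it splits in-order into left and right subtrees.
Root 39: left subtree has 0 nodes { }, right has 12 {20, 29, 8, 17, 33, 21, 26, 22, 38, 35, 25, 28}.
  Root 17: left subtree has 3 nodes {20, 29, 8}, right has 8 {33, 21, 26, 22, 38, 35, 25, 28}.
    Root 29: left subtree has 1 node {20}, right has 1 {8}.
    Root 38: left subtree has 4 nodes {33, 21, 26, 22}, right has 3 {35, 25, 28}.
      Root 21: left subtree has 1 node {33}, right has 2 {26, 22}.
        Root 22: left subtree has 1 node {26}, right has 0 { }.
      Root 35: left subtree has 0 nodes { }, right has 2 {25, 28}.
        Root 25: left subtree has 0 nodes { }, right has 1 {28}.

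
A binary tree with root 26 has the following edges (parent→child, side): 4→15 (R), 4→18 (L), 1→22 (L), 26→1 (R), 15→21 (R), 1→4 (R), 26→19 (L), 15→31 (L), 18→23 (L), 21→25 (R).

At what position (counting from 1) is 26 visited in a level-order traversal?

1

Level-order visits nodes level by level from the root, left to right within each level.
Level 0: 26
Level 1: 19, 1
Level 2: 22, 4
Level 3: 18, 15
Level 4: 23, 31, 21
Level 5: 25
Full level-order sequence: 26, 19, 1, 22, 4, 18, 15, 23, 31, 21, 25.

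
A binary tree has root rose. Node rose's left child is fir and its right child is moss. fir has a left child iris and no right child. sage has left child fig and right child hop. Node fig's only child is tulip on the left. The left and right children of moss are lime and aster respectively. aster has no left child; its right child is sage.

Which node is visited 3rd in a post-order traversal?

Post-order visits the left subtree, then the right subtree, then the node.
At rose: go left to fir.
  At fir: go left to iris.
    iris is a leaf — visit iris.
  At fir: no right child.
  Visit fir.
At rose: go right to moss.
  At moss: go left to lime.
    lime is a leaf — visit lime.
  At moss: go right to aster.
    At aster: no left child.
    At aster: go right to sage.
      At sage: go left to fig.
        At fig: go left to tulip.
          tulip is a leaf — visit tulip.
        At fig: no right child.
        Visit fig.
      At sage: go right to hop.
        hop is a leaf — visit hop.
      Visit sage.
    Visit aster.
  Visit moss.
Visit rose.
Full post-order sequence: iris, fir, lime, tulip, fig, hop, sage, aster, moss, rose.

lime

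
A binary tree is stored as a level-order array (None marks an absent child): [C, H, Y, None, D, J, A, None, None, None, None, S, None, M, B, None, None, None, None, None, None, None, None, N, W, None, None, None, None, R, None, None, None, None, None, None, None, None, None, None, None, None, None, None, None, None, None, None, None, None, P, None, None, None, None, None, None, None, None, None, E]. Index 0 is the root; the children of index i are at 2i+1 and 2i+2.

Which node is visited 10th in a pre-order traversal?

A

Pre-order visits the node, then its left subtree, then its right subtree.
Visit C.
At C: go left to H.
  Visit H.
  At H: no left child.
  At H: go right to D.
    D is a leaf — visit D.
At C: go right to Y.
  Visit Y.
  At Y: go left to J.
    Visit J.
    At J: go left to S.
      Visit S.
      At S: go left to N.
        N is a leaf — visit N.
      At S: go right to W.
        Visit W.
        At W: no left child.
        At W: go right to P.
          P is a leaf — visit P.
    At J: no right child.
  At Y: go right to A.
    Visit A.
    At A: go left to M.
      M is a leaf — visit M.
    At A: go right to B.
      Visit B.
      At B: go left to R.
        Visit R.
        At R: no left child.
        At R: go right to E.
          E is a leaf — visit E.
      At B: no right child.
Full pre-order sequence: C, H, D, Y, J, S, N, W, P, A, M, B, R, E.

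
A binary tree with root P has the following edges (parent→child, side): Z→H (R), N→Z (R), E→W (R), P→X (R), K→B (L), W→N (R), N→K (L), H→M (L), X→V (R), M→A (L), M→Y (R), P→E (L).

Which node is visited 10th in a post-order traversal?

Post-order visits the left subtree, then the right subtree, then the node.
At P: go left to E.
  At E: no left child.
  At E: go right to W.
    At W: no left child.
    At W: go right to N.
      At N: go left to K.
        At K: go left to B.
          B is a leaf — visit B.
        At K: no right child.
        Visit K.
      At N: go right to Z.
        At Z: no left child.
        At Z: go right to H.
          At H: go left to M.
            At M: go left to A.
              A is a leaf — visit A.
            At M: go right to Y.
              Y is a leaf — visit Y.
            Visit M.
          At H: no right child.
          Visit H.
        Visit Z.
      Visit N.
    Visit W.
  Visit E.
At P: go right to X.
  At X: no left child.
  At X: go right to V.
    V is a leaf — visit V.
  Visit X.
Visit P.
Full post-order sequence: B, K, A, Y, M, H, Z, N, W, E, V, X, P.

E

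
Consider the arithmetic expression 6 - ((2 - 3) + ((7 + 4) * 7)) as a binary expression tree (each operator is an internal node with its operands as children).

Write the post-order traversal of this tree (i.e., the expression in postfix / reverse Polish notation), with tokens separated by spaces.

Post-order on an expression tree gives postfix notation: for each operator, emit left operand, right operand, then the operator.

6 2 3 - 7 4 + 7 * + -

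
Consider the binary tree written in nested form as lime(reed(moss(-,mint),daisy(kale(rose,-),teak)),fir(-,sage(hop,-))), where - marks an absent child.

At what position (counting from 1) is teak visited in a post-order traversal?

5

Post-order visits the left subtree, then the right subtree, then the node.
At lime: go left to reed.
  At reed: go left to moss.
    At moss: no left child.
    At moss: go right to mint.
      mint is a leaf — visit mint.
    Visit moss.
  At reed: go right to daisy.
    At daisy: go left to kale.
      At kale: go left to rose.
        rose is a leaf — visit rose.
      At kale: no right child.
      Visit kale.
    At daisy: go right to teak.
      teak is a leaf — visit teak.
    Visit daisy.
  Visit reed.
At lime: go right to fir.
  At fir: no left child.
  At fir: go right to sage.
    At sage: go left to hop.
      hop is a leaf — visit hop.
    At sage: no right child.
    Visit sage.
  Visit fir.
Visit lime.
Full post-order sequence: mint, moss, rose, kale, teak, daisy, reed, hop, sage, fir, lime.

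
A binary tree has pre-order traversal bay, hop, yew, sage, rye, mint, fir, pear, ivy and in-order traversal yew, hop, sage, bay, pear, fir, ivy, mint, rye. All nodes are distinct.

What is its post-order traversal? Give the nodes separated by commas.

The first element of pre-order is the root; it splits in-order into left and right subtrees.
Root bay: left subtree has 3 nodes {yew, hop, sage}, right has 5 {pear, fir, ivy, mint, rye}.
  Root hop: left subtree has 1 node {yew}, right has 1 {sage}.
  Root rye: left subtree has 4 nodes {pear, fir, ivy, mint}, right has 0 { }.
    Root mint: left subtree has 3 nodes {pear, fir, ivy}, right has 0 { }.
      Root fir: left subtree has 1 node {pear}, right has 1 {ivy}.

yew, sage, hop, pear, ivy, fir, mint, rye, bay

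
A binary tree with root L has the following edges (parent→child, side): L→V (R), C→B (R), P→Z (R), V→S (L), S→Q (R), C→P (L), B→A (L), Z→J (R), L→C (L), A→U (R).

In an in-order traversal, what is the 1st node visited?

In-order visits the left subtree, then the node, then the right subtree.
At L: go left to C.
  At C: go left to P.
    At P: no left child.
    Visit P.
    At P: go right to Z.
      At Z: no left child.
      Visit Z.
      At Z: go right to J.
        J is a leaf — visit J.
  Visit C.
  At C: go right to B.
    At B: go left to A.
      At A: no left child.
      Visit A.
      At A: go right to U.
        U is a leaf — visit U.
    Visit B.
    At B: no right child.
Visit L.
At L: go right to V.
  At V: go left to S.
    At S: no left child.
    Visit S.
    At S: go right to Q.
      Q is a leaf — visit Q.
  Visit V.
  At V: no right child.
Full in-order sequence: P, Z, J, C, A, U, B, L, S, Q, V.

P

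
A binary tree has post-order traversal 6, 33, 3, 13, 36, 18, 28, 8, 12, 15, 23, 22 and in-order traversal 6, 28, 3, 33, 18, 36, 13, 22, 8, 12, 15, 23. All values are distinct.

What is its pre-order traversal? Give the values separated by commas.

22, 28, 6, 18, 3, 33, 36, 13, 23, 15, 12, 8

The last element of post-order is the root; it splits in-order into left and right subtrees.
Root 22: left subtree has 7 nodes {6, 28, 3, 33, 18, 36, 13}, right has 4 {8, 12, 15, 23}.
  Root 28: left subtree has 1 node {6}, right has 5 {3, 33, 18, 36, 13}.
    Root 18: left subtree has 2 nodes {3, 33}, right has 2 {36, 13}.
      Root 3: left subtree has 0 nodes { }, right has 1 {33}.
      Root 36: left subtree has 0 nodes { }, right has 1 {13}.
  Root 23: left subtree has 3 nodes {8, 12, 15}, right has 0 { }.
    Root 15: left subtree has 2 nodes {8, 12}, right has 0 { }.
      Root 12: left subtree has 1 node {8}, right has 0 { }.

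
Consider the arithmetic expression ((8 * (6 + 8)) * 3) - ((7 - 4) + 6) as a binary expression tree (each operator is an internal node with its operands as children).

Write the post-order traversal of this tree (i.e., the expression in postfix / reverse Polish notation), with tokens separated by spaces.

8 6 8 + * 3 * 7 4 - 6 + -

Post-order on an expression tree gives postfix notation: for each operator, emit left operand, right operand, then the operator.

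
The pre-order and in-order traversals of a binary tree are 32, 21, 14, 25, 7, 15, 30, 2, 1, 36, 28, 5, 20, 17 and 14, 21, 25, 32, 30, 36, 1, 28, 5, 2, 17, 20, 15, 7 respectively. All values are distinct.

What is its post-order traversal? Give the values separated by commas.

14, 25, 21, 36, 5, 28, 1, 17, 20, 2, 30, 15, 7, 32

The first element of pre-order is the root; it splits in-order into left and right subtrees.
Root 32: left subtree has 3 nodes {14, 21, 25}, right has 10 {30, 36, 1, 28, 5, 2, 17, 20, 15, 7}.
  Root 21: left subtree has 1 node {14}, right has 1 {25}.
  Root 7: left subtree has 9 nodes {30, 36, 1, 28, 5, 2, 17, 20, 15}, right has 0 { }.
    Root 15: left subtree has 8 nodes {30, 36, 1, 28, 5, 2, 17, 20}, right has 0 { }.
      Root 30: left subtree has 0 nodes { }, right has 7 {36, 1, 28, 5, 2, 17, 20}.
        Root 2: left subtree has 4 nodes {36, 1, 28, 5}, right has 2 {17, 20}.
          Root 1: left subtree has 1 node {36}, right has 2 {28, 5}.
            Root 28: left subtree has 0 nodes { }, right has 1 {5}.
          Root 20: left subtree has 1 node {17}, right has 0 { }.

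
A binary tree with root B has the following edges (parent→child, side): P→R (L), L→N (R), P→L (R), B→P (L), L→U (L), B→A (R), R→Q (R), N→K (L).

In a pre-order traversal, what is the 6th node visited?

U

Pre-order visits the node, then its left subtree, then its right subtree.
Visit B.
At B: go left to P.
  Visit P.
  At P: go left to R.
    Visit R.
    At R: no left child.
    At R: go right to Q.
      Q is a leaf — visit Q.
  At P: go right to L.
    Visit L.
    At L: go left to U.
      U is a leaf — visit U.
    At L: go right to N.
      Visit N.
      At N: go left to K.
        K is a leaf — visit K.
      At N: no right child.
At B: go right to A.
  A is a leaf — visit A.
Full pre-order sequence: B, P, R, Q, L, U, N, K, A.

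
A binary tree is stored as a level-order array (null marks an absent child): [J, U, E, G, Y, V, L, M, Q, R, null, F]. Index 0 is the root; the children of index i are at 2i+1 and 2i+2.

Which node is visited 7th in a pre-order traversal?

R

Pre-order visits the node, then its left subtree, then its right subtree.
Visit J.
At J: go left to U.
  Visit U.
  At U: go left to G.
    Visit G.
    At G: go left to M.
      M is a leaf — visit M.
    At G: go right to Q.
      Q is a leaf — visit Q.
  At U: go right to Y.
    Visit Y.
    At Y: go left to R.
      R is a leaf — visit R.
    At Y: no right child.
At J: go right to E.
  Visit E.
  At E: go left to V.
    Visit V.
    At V: go left to F.
      F is a leaf — visit F.
    At V: no right child.
  At E: go right to L.
    L is a leaf — visit L.
Full pre-order sequence: J, U, G, M, Q, Y, R, E, V, F, L.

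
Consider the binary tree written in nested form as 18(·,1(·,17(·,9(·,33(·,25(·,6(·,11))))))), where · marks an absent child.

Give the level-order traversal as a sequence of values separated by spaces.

18 1 17 9 33 25 6 11

Level-order visits nodes level by level from the root, left to right within each level.
Level 0: 18
Level 1: 1
Level 2: 17
Level 3: 9
Level 4: 33
Level 5: 25
Level 6: 6
Level 7: 11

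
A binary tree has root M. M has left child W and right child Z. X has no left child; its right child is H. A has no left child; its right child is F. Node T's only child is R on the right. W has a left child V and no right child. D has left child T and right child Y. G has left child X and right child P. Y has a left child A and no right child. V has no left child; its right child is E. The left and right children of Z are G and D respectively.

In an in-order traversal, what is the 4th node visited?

M

In-order visits the left subtree, then the node, then the right subtree.
At M: go left to W.
  At W: go left to V.
    At V: no left child.
    Visit V.
    At V: go right to E.
      E is a leaf — visit E.
  Visit W.
  At W: no right child.
Visit M.
At M: go right to Z.
  At Z: go left to G.
    At G: go left to X.
      At X: no left child.
      Visit X.
      At X: go right to H.
        H is a leaf — visit H.
    Visit G.
    At G: go right to P.
      P is a leaf — visit P.
  Visit Z.
  At Z: go right to D.
    At D: go left to T.
      At T: no left child.
      Visit T.
      At T: go right to R.
        R is a leaf — visit R.
    Visit D.
    At D: go right to Y.
      At Y: go left to A.
        At A: no left child.
        Visit A.
        At A: go right to F.
          F is a leaf — visit F.
      Visit Y.
      At Y: no right child.
Full in-order sequence: V, E, W, M, X, H, G, P, Z, T, R, D, A, F, Y.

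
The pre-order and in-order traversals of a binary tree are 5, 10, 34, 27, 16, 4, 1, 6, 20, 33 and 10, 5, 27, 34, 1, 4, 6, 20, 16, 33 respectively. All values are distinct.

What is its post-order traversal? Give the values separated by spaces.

The first element of pre-order is the root; it splits in-order into left and right subtrees.
Root 5: left subtree has 1 node {10}, right has 8 {27, 34, 1, 4, 6, 20, 16, 33}.
  Root 34: left subtree has 1 node {27}, right has 6 {1, 4, 6, 20, 16, 33}.
    Root 16: left subtree has 4 nodes {1, 4, 6, 20}, right has 1 {33}.
      Root 4: left subtree has 1 node {1}, right has 2 {6, 20}.
        Root 6: left subtree has 0 nodes { }, right has 1 {20}.

10 27 1 20 6 4 33 16 34 5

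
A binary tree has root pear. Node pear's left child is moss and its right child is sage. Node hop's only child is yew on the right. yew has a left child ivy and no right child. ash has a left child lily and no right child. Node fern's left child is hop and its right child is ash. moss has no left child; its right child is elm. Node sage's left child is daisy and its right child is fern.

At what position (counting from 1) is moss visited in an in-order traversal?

In-order visits the left subtree, then the node, then the right subtree.
At pear: go left to moss.
  At moss: no left child.
  Visit moss.
  At moss: go right to elm.
    elm is a leaf — visit elm.
Visit pear.
At pear: go right to sage.
  At sage: go left to daisy.
    daisy is a leaf — visit daisy.
  Visit sage.
  At sage: go right to fern.
    At fern: go left to hop.
      At hop: no left child.
      Visit hop.
      At hop: go right to yew.
        At yew: go left to ivy.
          ivy is a leaf — visit ivy.
        Visit yew.
        At yew: no right child.
    Visit fern.
    At fern: go right to ash.
      At ash: go left to lily.
        lily is a leaf — visit lily.
      Visit ash.
      At ash: no right child.
Full in-order sequence: moss, elm, pear, daisy, sage, hop, ivy, yew, fern, lily, ash.

1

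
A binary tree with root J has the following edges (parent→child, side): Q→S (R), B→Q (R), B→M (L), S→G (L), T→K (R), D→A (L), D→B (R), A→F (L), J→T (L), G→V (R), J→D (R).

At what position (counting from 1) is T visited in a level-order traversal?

Level-order visits nodes level by level from the root, left to right within each level.
Level 0: J
Level 1: T, D
Level 2: K, A, B
Level 3: F, M, Q
Level 4: S
Level 5: G
Level 6: V
Full level-order sequence: J, T, D, K, A, B, F, M, Q, S, G, V.

2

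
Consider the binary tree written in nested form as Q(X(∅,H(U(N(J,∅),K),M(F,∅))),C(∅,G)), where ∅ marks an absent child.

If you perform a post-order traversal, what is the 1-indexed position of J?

1

Post-order visits the left subtree, then the right subtree, then the node.
At Q: go left to X.
  At X: no left child.
  At X: go right to H.
    At H: go left to U.
      At U: go left to N.
        At N: go left to J.
          J is a leaf — visit J.
        At N: no right child.
        Visit N.
      At U: go right to K.
        K is a leaf — visit K.
      Visit U.
    At H: go right to M.
      At M: go left to F.
        F is a leaf — visit F.
      At M: no right child.
      Visit M.
    Visit H.
  Visit X.
At Q: go right to C.
  At C: no left child.
  At C: go right to G.
    G is a leaf — visit G.
  Visit C.
Visit Q.
Full post-order sequence: J, N, K, U, F, M, H, X, G, C, Q.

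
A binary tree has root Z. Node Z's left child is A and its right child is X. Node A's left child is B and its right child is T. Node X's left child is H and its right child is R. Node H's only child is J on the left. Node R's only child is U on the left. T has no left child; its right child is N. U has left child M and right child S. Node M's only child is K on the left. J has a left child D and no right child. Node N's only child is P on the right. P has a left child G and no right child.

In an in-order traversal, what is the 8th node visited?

D

In-order visits the left subtree, then the node, then the right subtree.
At Z: go left to A.
  At A: go left to B.
    B is a leaf — visit B.
  Visit A.
  At A: go right to T.
    At T: no left child.
    Visit T.
    At T: go right to N.
      At N: no left child.
      Visit N.
      At N: go right to P.
        At P: go left to G.
          G is a leaf — visit G.
        Visit P.
        At P: no right child.
Visit Z.
At Z: go right to X.
  At X: go left to H.
    At H: go left to J.
      At J: go left to D.
        D is a leaf — visit D.
      Visit J.
      At J: no right child.
    Visit H.
    At H: no right child.
  Visit X.
  At X: go right to R.
    At R: go left to U.
      At U: go left to M.
        At M: go left to K.
          K is a leaf — visit K.
        Visit M.
        At M: no right child.
      Visit U.
      At U: go right to S.
        S is a leaf — visit S.
    Visit R.
    At R: no right child.
Full in-order sequence: B, A, T, N, G, P, Z, D, J, H, X, K, M, U, S, R.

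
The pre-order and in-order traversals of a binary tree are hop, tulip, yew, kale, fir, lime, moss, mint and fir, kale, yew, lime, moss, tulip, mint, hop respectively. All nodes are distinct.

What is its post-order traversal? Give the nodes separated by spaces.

fir kale moss lime yew mint tulip hop

The first element of pre-order is the root; it splits in-order into left and right subtrees.
Root hop: left subtree has 7 nodes {fir, kale, yew, lime, moss, tulip, mint}, right has 0 { }.
  Root tulip: left subtree has 5 nodes {fir, kale, yew, lime, moss}, right has 1 {mint}.
    Root yew: left subtree has 2 nodes {fir, kale}, right has 2 {lime, moss}.
      Root kale: left subtree has 1 node {fir}, right has 0 { }.
      Root lime: left subtree has 0 nodes { }, right has 1 {moss}.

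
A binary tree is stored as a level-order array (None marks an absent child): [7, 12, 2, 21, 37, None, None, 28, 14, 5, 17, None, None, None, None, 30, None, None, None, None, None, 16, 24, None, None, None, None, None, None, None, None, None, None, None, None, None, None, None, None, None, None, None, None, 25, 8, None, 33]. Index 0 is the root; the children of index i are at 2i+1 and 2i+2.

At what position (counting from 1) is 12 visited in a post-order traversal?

13

Post-order visits the left subtree, then the right subtree, then the node.
At 7: go left to 12.
  At 12: go left to 21.
    At 21: go left to 28.
      At 28: go left to 30.
        30 is a leaf — visit 30.
      At 28: no right child.
      Visit 28.
    At 21: go right to 14.
      14 is a leaf — visit 14.
    Visit 21.
  At 12: go right to 37.
    At 37: go left to 5.
      5 is a leaf — visit 5.
    At 37: go right to 17.
      At 17: go left to 16.
        At 16: go left to 25.
          25 is a leaf — visit 25.
        At 16: go right to 8.
          8 is a leaf — visit 8.
        Visit 16.
      At 17: go right to 24.
        At 24: no left child.
        At 24: go right to 33.
          33 is a leaf — visit 33.
        Visit 24.
      Visit 17.
    Visit 37.
  Visit 12.
At 7: go right to 2.
  2 is a leaf — visit 2.
Visit 7.
Full post-order sequence: 30, 28, 14, 21, 5, 25, 8, 16, 33, 24, 17, 37, 12, 2, 7.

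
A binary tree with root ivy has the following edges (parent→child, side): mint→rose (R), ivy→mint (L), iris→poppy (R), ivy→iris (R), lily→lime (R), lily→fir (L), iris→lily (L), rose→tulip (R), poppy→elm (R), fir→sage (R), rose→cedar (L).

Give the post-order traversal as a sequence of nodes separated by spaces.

cedar tulip rose mint sage fir lime lily elm poppy iris ivy

Post-order visits the left subtree, then the right subtree, then the node.
At ivy: go left to mint.
  At mint: no left child.
  At mint: go right to rose.
    At rose: go left to cedar.
      cedar is a leaf — visit cedar.
    At rose: go right to tulip.
      tulip is a leaf — visit tulip.
    Visit rose.
  Visit mint.
At ivy: go right to iris.
  At iris: go left to lily.
    At lily: go left to fir.
      At fir: no left child.
      At fir: go right to sage.
        sage is a leaf — visit sage.
      Visit fir.
    At lily: go right to lime.
      lime is a leaf — visit lime.
    Visit lily.
  At iris: go right to poppy.
    At poppy: no left child.
    At poppy: go right to elm.
      elm is a leaf — visit elm.
    Visit poppy.
  Visit iris.
Visit ivy.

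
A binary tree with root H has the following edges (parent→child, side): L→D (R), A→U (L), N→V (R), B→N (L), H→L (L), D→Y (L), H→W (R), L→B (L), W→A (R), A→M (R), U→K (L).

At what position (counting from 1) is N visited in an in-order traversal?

In-order visits the left subtree, then the node, then the right subtree.
At H: go left to L.
  At L: go left to B.
    At B: go left to N.
      At N: no left child.
      Visit N.
      At N: go right to V.
        V is a leaf — visit V.
    Visit B.
    At B: no right child.
  Visit L.
  At L: go right to D.
    At D: go left to Y.
      Y is a leaf — visit Y.
    Visit D.
    At D: no right child.
Visit H.
At H: go right to W.
  At W: no left child.
  Visit W.
  At W: go right to A.
    At A: go left to U.
      At U: go left to K.
        K is a leaf — visit K.
      Visit U.
      At U: no right child.
    Visit A.
    At A: go right to M.
      M is a leaf — visit M.
Full in-order sequence: N, V, B, L, Y, D, H, W, K, U, A, M.

1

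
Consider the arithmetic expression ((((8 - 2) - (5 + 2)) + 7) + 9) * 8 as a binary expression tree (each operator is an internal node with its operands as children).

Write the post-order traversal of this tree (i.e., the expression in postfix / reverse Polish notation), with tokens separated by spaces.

8 2 - 5 2 + - 7 + 9 + 8 *

Post-order on an expression tree gives postfix notation: for each operator, emit left operand, right operand, then the operator.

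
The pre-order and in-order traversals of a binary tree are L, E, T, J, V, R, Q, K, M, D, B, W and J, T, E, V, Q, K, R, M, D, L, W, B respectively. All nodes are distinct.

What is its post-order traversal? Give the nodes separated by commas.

The first element of pre-order is the root; it splits in-order into left and right subtrees.
Root L: left subtree has 9 nodes {J, T, E, V, Q, K, R, M, D}, right has 2 {W, B}.
  Root E: left subtree has 2 nodes {J, T}, right has 6 {V, Q, K, R, M, D}.
    Root T: left subtree has 1 node {J}, right has 0 { }.
    Root V: left subtree has 0 nodes { }, right has 5 {Q, K, R, M, D}.
      Root R: left subtree has 2 nodes {Q, K}, right has 2 {M, D}.
        Root Q: left subtree has 0 nodes { }, right has 1 {K}.
        Root M: left subtree has 0 nodes { }, right has 1 {D}.
  Root B: left subtree has 1 node {W}, right has 0 { }.

J, T, K, Q, D, M, R, V, E, W, B, L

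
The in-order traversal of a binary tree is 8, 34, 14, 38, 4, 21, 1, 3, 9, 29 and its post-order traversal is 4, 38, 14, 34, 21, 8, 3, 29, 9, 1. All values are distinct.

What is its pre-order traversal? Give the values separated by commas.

The last element of post-order is the root; it splits in-order into left and right subtrees.
Root 1: left subtree has 6 nodes {8, 34, 14, 38, 4, 21}, right has 3 {3, 9, 29}.
  Root 8: left subtree has 0 nodes { }, right has 5 {34, 14, 38, 4, 21}.
    Root 21: left subtree has 4 nodes {34, 14, 38, 4}, right has 0 { }.
      Root 34: left subtree has 0 nodes { }, right has 3 {14, 38, 4}.
        Root 14: left subtree has 0 nodes { }, right has 2 {38, 4}.
          Root 38: left subtree has 0 nodes { }, right has 1 {4}.
  Root 9: left subtree has 1 node {3}, right has 1 {29}.

1, 8, 21, 34, 14, 38, 4, 9, 3, 29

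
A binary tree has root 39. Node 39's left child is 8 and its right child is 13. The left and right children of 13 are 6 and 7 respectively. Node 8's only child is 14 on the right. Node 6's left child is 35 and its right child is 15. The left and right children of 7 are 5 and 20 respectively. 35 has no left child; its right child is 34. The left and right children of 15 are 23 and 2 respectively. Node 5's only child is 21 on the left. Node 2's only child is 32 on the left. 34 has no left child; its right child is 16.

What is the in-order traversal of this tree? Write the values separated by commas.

In-order visits the left subtree, then the node, then the right subtree.
At 39: go left to 8.
  At 8: no left child.
  Visit 8.
  At 8: go right to 14.
    14 is a leaf — visit 14.
Visit 39.
At 39: go right to 13.
  At 13: go left to 6.
    At 6: go left to 35.
      At 35: no left child.
      Visit 35.
      At 35: go right to 34.
        At 34: no left child.
        Visit 34.
        At 34: go right to 16.
          16 is a leaf — visit 16.
    Visit 6.
    At 6: go right to 15.
      At 15: go left to 23.
        23 is a leaf — visit 23.
      Visit 15.
      At 15: go right to 2.
        At 2: go left to 32.
          32 is a leaf — visit 32.
        Visit 2.
        At 2: no right child.
  Visit 13.
  At 13: go right to 7.
    At 7: go left to 5.
      At 5: go left to 21.
        21 is a leaf — visit 21.
      Visit 5.
      At 5: no right child.
    Visit 7.
    At 7: go right to 20.
      20 is a leaf — visit 20.

8, 14, 39, 35, 34, 16, 6, 23, 15, 32, 2, 13, 21, 5, 7, 20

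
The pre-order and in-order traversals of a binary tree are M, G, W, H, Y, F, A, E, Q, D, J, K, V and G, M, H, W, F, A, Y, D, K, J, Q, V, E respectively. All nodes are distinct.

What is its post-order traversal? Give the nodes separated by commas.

The first element of pre-order is the root; it splits in-order into left and right subtrees.
Root M: left subtree has 1 node {G}, right has 11 {H, W, F, A, Y, D, K, J, Q, V, E}.
  Root W: left subtree has 1 node {H}, right has 9 {F, A, Y, D, K, J, Q, V, E}.
    Root Y: left subtree has 2 nodes {F, A}, right has 6 {D, K, J, Q, V, E}.
      Root F: left subtree has 0 nodes { }, right has 1 {A}.
      Root E: left subtree has 5 nodes {D, K, J, Q, V}, right has 0 { }.
        Root Q: left subtree has 3 nodes {D, K, J}, right has 1 {V}.
          Root D: left subtree has 0 nodes { }, right has 2 {K, J}.
            Root J: left subtree has 1 node {K}, right has 0 { }.

G, H, A, F, K, J, D, V, Q, E, Y, W, M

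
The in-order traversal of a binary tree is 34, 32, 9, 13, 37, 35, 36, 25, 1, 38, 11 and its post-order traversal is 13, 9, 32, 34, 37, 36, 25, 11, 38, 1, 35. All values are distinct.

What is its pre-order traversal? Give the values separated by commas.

35, 37, 34, 32, 9, 13, 1, 25, 36, 38, 11

The last element of post-order is the root; it splits in-order into left and right subtrees.
Root 35: left subtree has 5 nodes {34, 32, 9, 13, 37}, right has 5 {36, 25, 1, 38, 11}.
  Root 37: left subtree has 4 nodes {34, 32, 9, 13}, right has 0 { }.
    Root 34: left subtree has 0 nodes { }, right has 3 {32, 9, 13}.
      Root 32: left subtree has 0 nodes { }, right has 2 {9, 13}.
        Root 9: left subtree has 0 nodes { }, right has 1 {13}.
  Root 1: left subtree has 2 nodes {36, 25}, right has 2 {38, 11}.
    Root 25: left subtree has 1 node {36}, right has 0 { }.
    Root 38: left subtree has 0 nodes { }, right has 1 {11}.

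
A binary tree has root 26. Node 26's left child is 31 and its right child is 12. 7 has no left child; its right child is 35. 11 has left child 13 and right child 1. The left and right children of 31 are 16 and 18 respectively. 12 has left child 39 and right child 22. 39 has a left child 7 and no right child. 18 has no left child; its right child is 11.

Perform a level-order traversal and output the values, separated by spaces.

26 31 12 16 18 39 22 11 7 13 1 35

Level-order visits nodes level by level from the root, left to right within each level.
Level 0: 26
Level 1: 31, 12
Level 2: 16, 18, 39, 22
Level 3: 11, 7
Level 4: 13, 1, 35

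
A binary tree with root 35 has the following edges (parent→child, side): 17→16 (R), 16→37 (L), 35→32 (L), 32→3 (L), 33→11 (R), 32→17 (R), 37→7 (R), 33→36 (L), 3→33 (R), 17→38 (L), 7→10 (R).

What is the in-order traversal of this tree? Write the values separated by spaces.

3 36 33 11 32 38 17 37 7 10 16 35

In-order visits the left subtree, then the node, then the right subtree.
At 35: go left to 32.
  At 32: go left to 3.
    At 3: no left child.
    Visit 3.
    At 3: go right to 33.
      At 33: go left to 36.
        36 is a leaf — visit 36.
      Visit 33.
      At 33: go right to 11.
        11 is a leaf — visit 11.
  Visit 32.
  At 32: go right to 17.
    At 17: go left to 38.
      38 is a leaf — visit 38.
    Visit 17.
    At 17: go right to 16.
      At 16: go left to 37.
        At 37: no left child.
        Visit 37.
        At 37: go right to 7.
          At 7: no left child.
          Visit 7.
          At 7: go right to 10.
            10 is a leaf — visit 10.
      Visit 16.
      At 16: no right child.
Visit 35.
At 35: no right child.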